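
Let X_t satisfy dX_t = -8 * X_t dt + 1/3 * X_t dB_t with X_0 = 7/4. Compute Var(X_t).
Var(X_t) = (49*exp(t/9) - 49)*exp(-16*t)/16

For GBM dX = mu X dt + sigma X dB with X_0 = x_0, apply Itô to Y = log X: dY = (mu - sigma^2/2) dt + sigma dB, so Y_t = log(x_0) + (mu - sigma^2/2) t + sigma B_t and hence X_t = x_0 * exp((mu - sigma^2/2) t + sigma B_t).
With mu = -8, sigma = 1/3, x_0 = 7/4, this gives:
  X_t = 7/4 * exp((-145/18) * t + (1/3) * B_t).
Since sigma*B_t ~ Normal(0, sigma^2 t), E[exp(sigma*B_t)] = exp(sigma^2 t / 2); so E[X_t] = x_0 * exp((mu - sigma^2/2) t) * exp(sigma^2 t / 2) = x_0 * exp(mu t) = 7*exp(-8*t)/4.
Var(X_t) = E[X_t^2] - (E[X_t])^2 = x_0^2 * exp(2 mu t) * (exp(sigma^2 t) - 1) = (49*exp(t/9) - 49)*exp(-16*t)/16.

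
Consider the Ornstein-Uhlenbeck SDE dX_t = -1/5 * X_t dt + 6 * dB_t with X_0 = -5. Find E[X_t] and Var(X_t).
E[X_t] = -5*exp(-t/5); Var(X_t) = 90 - 90*exp(-2*t/5)

The OU SDE dX = -theta X dt + sigma dB admits the integrating factor exp(theta t): d(exp(theta t) X_t) = sigma exp(theta t) dB_t. Integrating from 0 to t:
  X_t = x_0 * exp(-theta t) + sigma * int_0^t exp(-theta (t-s)) dB_s.
The Itô integral has mean 0 and (by the Itô isometry) variance sigma^2 * int_0^t exp(-2 theta (t - s)) ds = sigma^2 * (1 - exp(-2 theta t)) / (2 theta).
With theta = 1/5, sigma = 6, x_0 = -5:
  E[X_t] = -5 * exp(-1/5 t) = -5*exp(-t/5)
  Var(X_t) = (6)^2 * (1 - exp(-2*1/5 t)) / (2 * 1/5) = 90 - 90*exp(-2*t/5).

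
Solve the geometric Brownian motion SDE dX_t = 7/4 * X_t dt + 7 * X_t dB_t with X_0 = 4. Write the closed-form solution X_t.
X_t = 4 * exp((-91/4) * t + (7) * B_t)

For GBM dX = mu X dt + sigma X dB with X_0 = x_0, apply Itô to Y = log X: dY = (mu - sigma^2/2) dt + sigma dB, so Y_t = log(x_0) + (mu - sigma^2/2) t + sigma B_t and hence X_t = x_0 * exp((mu - sigma^2/2) t + sigma B_t).
With mu = 7/4, sigma = 7, x_0 = 4, this gives:
  X_t = 4 * exp((-91/4) * t + (7) * B_t).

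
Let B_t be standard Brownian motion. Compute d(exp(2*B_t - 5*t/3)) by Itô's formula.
d(exp(2*B_t - 5*t/3)) = (exp(2*B_t - 5*t/3)/3) dt + (2*exp(2*B_t - 5*t/3)) dB_t

Itô's formula for f(t, x): d f(t, B_t) = (f_t + (1/2) f_xx) dt + f_x dB_t. Compute partials of f(t, x) = exp(-5*t/3 + 2*x):
  f_t(t,x)  = -5*exp(-5*t/3 + 2*x)/3
  f_x(t,x)  = 2*exp(-5*t/3 + 2*x)
  f_xx(t,x) = 4*exp(-5*t/3 + 2*x)
Assemble drift = f_t + (1/2) f_xx = exp(-5*t/3 + 2*x)/3 and diffusion = f_x = 2*exp(-5*t/3 + 2*x). Substituting x = B_t:
  d(exp(2*B_t - 5*t/3)) = (exp(2*B_t - 5*t/3)/3) dt + (2*exp(2*B_t - 5*t/3)) dB_t.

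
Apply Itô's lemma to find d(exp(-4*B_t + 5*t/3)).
d(exp(-4*B_t + 5*t/3)) = (29*exp(-4*B_t + 5*t/3)/3) dt + (-4*exp(-4*B_t + 5*t/3)) dB_t

Itô's formula for f(t, x): d f(t, B_t) = (f_t + (1/2) f_xx) dt + f_x dB_t. Compute partials of f(t, x) = exp(5*t/3 - 4*x):
  f_t(t,x)  = 5*exp(5*t/3 - 4*x)/3
  f_x(t,x)  = -4*exp(5*t/3 - 4*x)
  f_xx(t,x) = 16*exp(5*t/3 - 4*x)
Assemble drift = f_t + (1/2) f_xx = 29*exp(5*t/3 - 4*x)/3 and diffusion = f_x = -4*exp(5*t/3 - 4*x). Substituting x = B_t:
  d(exp(-4*B_t + 5*t/3)) = (29*exp(-4*B_t + 5*t/3)/3) dt + (-4*exp(-4*B_t + 5*t/3)) dB_t.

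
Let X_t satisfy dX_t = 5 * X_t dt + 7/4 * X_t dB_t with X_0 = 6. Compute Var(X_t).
Var(X_t) = 36*(exp(49*t/16) - 1)*exp(10*t)

For GBM dX = mu X dt + sigma X dB with X_0 = x_0, apply Itô to Y = log X: dY = (mu - sigma^2/2) dt + sigma dB, so Y_t = log(x_0) + (mu - sigma^2/2) t + sigma B_t and hence X_t = x_0 * exp((mu - sigma^2/2) t + sigma B_t).
With mu = 5, sigma = 7/4, x_0 = 6, this gives:
  X_t = 6 * exp((111/32) * t + (7/4) * B_t).
Since sigma*B_t ~ Normal(0, sigma^2 t), E[exp(sigma*B_t)] = exp(sigma^2 t / 2); so E[X_t] = x_0 * exp((mu - sigma^2/2) t) * exp(sigma^2 t / 2) = x_0 * exp(mu t) = 6*exp(5*t).
Var(X_t) = E[X_t^2] - (E[X_t])^2 = x_0^2 * exp(2 mu t) * (exp(sigma^2 t) - 1) = 36*(exp(49*t/16) - 1)*exp(10*t).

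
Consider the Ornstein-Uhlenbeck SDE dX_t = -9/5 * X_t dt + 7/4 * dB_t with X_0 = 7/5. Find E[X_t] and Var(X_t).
E[X_t] = 7*exp(-9*t/5)/5; Var(X_t) = 245/288 - 245*exp(-18*t/5)/288

The OU SDE dX = -theta X dt + sigma dB admits the integrating factor exp(theta t): d(exp(theta t) X_t) = sigma exp(theta t) dB_t. Integrating from 0 to t:
  X_t = x_0 * exp(-theta t) + sigma * int_0^t exp(-theta (t-s)) dB_s.
The Itô integral has mean 0 and (by the Itô isometry) variance sigma^2 * int_0^t exp(-2 theta (t - s)) ds = sigma^2 * (1 - exp(-2 theta t)) / (2 theta).
With theta = 9/5, sigma = 7/4, x_0 = 7/5:
  E[X_t] = 7/5 * exp(-9/5 t) = 7*exp(-9*t/5)/5
  Var(X_t) = (7/4)^2 * (1 - exp(-2*9/5 t)) / (2 * 9/5) = 245/288 - 245*exp(-18*t/5)/288.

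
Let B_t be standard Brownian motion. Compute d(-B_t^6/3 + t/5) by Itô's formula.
d(-B_t^6/3 + t/5) = (1/5 - 5*B_t^4) dt + (-2*B_t^5) dB_t

Itô's formula for f(t, x): d f(t, B_t) = (f_t + (1/2) f_xx) dt + f_x dB_t. Compute partials of f(t, x) = t/5 - x^6/3:
  f_t(t,x)  = 1/5
  f_x(t,x)  = -2*x^5
  f_xx(t,x) = -10*x^4
Assemble drift = f_t + (1/2) f_xx = 1/5 - 5*x^4 and diffusion = f_x = -2*x^5. Substituting x = B_t:
  d(-B_t^6/3 + t/5) = (1/5 - 5*B_t^4) dt + (-2*B_t^5) dB_t.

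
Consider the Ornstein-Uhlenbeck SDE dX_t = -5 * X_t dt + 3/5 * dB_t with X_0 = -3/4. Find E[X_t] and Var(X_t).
E[X_t] = -3*exp(-5*t)/4; Var(X_t) = 9/250 - 9*exp(-10*t)/250

The OU SDE dX = -theta X dt + sigma dB admits the integrating factor exp(theta t): d(exp(theta t) X_t) = sigma exp(theta t) dB_t. Integrating from 0 to t:
  X_t = x_0 * exp(-theta t) + sigma * int_0^t exp(-theta (t-s)) dB_s.
The Itô integral has mean 0 and (by the Itô isometry) variance sigma^2 * int_0^t exp(-2 theta (t - s)) ds = sigma^2 * (1 - exp(-2 theta t)) / (2 theta).
With theta = 5, sigma = 3/5, x_0 = -3/4:
  E[X_t] = -3/4 * exp(-5 t) = -3*exp(-5*t)/4
  Var(X_t) = (3/5)^2 * (1 - exp(-2*5 t)) / (2 * 5) = 9/250 - 9*exp(-10*t)/250.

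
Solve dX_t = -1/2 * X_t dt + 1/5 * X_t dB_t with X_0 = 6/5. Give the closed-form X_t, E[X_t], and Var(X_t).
X_t = 6/5 * exp((-13/25) t + (1/5) B_t); E[X_t] = 6*exp(-t/2)/5; Var(X_t) = (36*exp(t/25) - 36)*exp(-t)/25

For GBM dX = mu X dt + sigma X dB with X_0 = x_0, apply Itô to Y = log X: dY = (mu - sigma^2/2) dt + sigma dB, so Y_t = log(x_0) + (mu - sigma^2/2) t + sigma B_t and hence X_t = x_0 * exp((mu - sigma^2/2) t + sigma B_t).
With mu = -1/2, sigma = 1/5, x_0 = 6/5, this gives:
  X_t = 6/5 * exp((-13/25) * t + (1/5) * B_t).
Since sigma*B_t ~ Normal(0, sigma^2 t), E[exp(sigma*B_t)] = exp(sigma^2 t / 2); so E[X_t] = x_0 * exp((mu - sigma^2/2) t) * exp(sigma^2 t / 2) = x_0 * exp(mu t) = 6*exp(-t/2)/5.
Var(X_t) = E[X_t^2] - (E[X_t])^2 = x_0^2 * exp(2 mu t) * (exp(sigma^2 t) - 1) = (36*exp(t/25) - 36)*exp(-t)/25.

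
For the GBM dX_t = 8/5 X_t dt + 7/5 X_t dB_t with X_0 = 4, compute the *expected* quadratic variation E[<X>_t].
E[<X>_t] = 784*exp(129*t/25)/129 - 784/129

<X>_t = int_0^t ((7/5) * X_s)^2 ds. Taking expectation inside the integral: E[<X>_t] = (7/5)^2 * int_0^t E[X_s^2] ds. For GBM, E[X_s^2] = x_0^2 * exp((2 mu + sigma^2) s). Integrating:
  E[<X>_t] = (7/5)^2 * 4^2 * (exp((2*(8/5) + (7/5)^2) t) - 1) / (2*(8/5) + (7/5)^2)
           = (7/5)^2 * 4^2 * (exp((129/25) t) - 1) / (129/25) = 784*exp(129*t/25)/129 - 784/129.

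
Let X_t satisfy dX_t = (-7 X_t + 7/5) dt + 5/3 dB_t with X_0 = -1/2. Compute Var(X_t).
Var(X_t) = 25/126 - 25*exp(-14*t)/126

The variance V(t) = Var(X_t) satisfies V'(t) = 2 a V(t) + c^2 with V(0) = 0 (drift coefficient is linear in X, diffusion is constant). With a = -7, c = 5/3, the solution is
  V(t) = (c^2 / (2 a)) * (exp(2 a t) - 1)
       = ((5/3)^2 / (2*(-7))) * (exp((-14) t) - 1)
       = 25/126 - 25*exp(-14*t)/126.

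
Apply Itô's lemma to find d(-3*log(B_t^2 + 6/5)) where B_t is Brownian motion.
d(-3*log(B_t^2 + 6/5)) = (15*(5*B_t^2 - 6)/(5*B_t^2 + 6)^2) dt + (-30*B_t/(5*B_t^2 + 6)) dB_t

Itô's formula for f(B_t) gives d f(B_t) = f'(B_t) dB_t + (1/2) f''(B_t) dt. Compute derivatives of f(x) = -3*log(x^2 + 6/5):
  f'(x)  = -30*x/(5*x^2 + 6)
  f''(x) = 30*(5*x^2 - 6)/(5*x^2 + 6)^2
Substitute x = B_t and multiply the f'' term by 1/2:
  drift     = (1/2) * (30*(5*x^2 - 6)/(5*x^2 + 6)^2) evaluated at B_t = 15*(5*B_t^2 - 6)/(5*B_t^2 + 6)^2
  diffusion = (-30*x/(5*x^2 + 6)) evaluated at B_t = -30*B_t/(5*B_t^2 + 6)
Therefore d(-3*log(B_t^2 + 6/5)) = (15*(5*B_t^2 - 6)/(5*B_t^2 + 6)^2) dt + (-30*B_t/(5*B_t^2 + 6)) dB_t.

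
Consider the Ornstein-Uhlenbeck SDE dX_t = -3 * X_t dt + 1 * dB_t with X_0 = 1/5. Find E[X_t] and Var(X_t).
E[X_t] = exp(-3*t)/5; Var(X_t) = 1/6 - exp(-6*t)/6

The OU SDE dX = -theta X dt + sigma dB admits the integrating factor exp(theta t): d(exp(theta t) X_t) = sigma exp(theta t) dB_t. Integrating from 0 to t:
  X_t = x_0 * exp(-theta t) + sigma * int_0^t exp(-theta (t-s)) dB_s.
The Itô integral has mean 0 and (by the Itô isometry) variance sigma^2 * int_0^t exp(-2 theta (t - s)) ds = sigma^2 * (1 - exp(-2 theta t)) / (2 theta).
With theta = 3, sigma = 1, x_0 = 1/5:
  E[X_t] = 1/5 * exp(-3 t) = exp(-3*t)/5
  Var(X_t) = (1)^2 * (1 - exp(-2*3 t)) / (2 * 3) = 1/6 - exp(-6*t)/6.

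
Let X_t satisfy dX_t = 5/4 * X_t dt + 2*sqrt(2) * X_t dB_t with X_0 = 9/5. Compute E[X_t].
E[X_t] = 9*exp(5*t/4)/5

For GBM dX = mu X dt + sigma X dB with X_0 = x_0, apply Itô to Y = log X: dY = (mu - sigma^2/2) dt + sigma dB, so Y_t = log(x_0) + (mu - sigma^2/2) t + sigma B_t and hence X_t = x_0 * exp((mu - sigma^2/2) t + sigma B_t).
With mu = 5/4, sigma = 2*sqrt(2), x_0 = 9/5, this gives:
  X_t = 9/5 * exp((-11/4) * t + (2*sqrt(2)) * B_t).
Since sigma*B_t ~ Normal(0, sigma^2 t), E[exp(sigma*B_t)] = exp(sigma^2 t / 2); so E[X_t] = x_0 * exp((mu - sigma^2/2) t) * exp(sigma^2 t / 2) = x_0 * exp(mu t) = 9*exp(5*t/4)/5.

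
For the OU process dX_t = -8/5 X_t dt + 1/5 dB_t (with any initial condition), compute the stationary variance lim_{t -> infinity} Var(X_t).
lim Var(X_t) = 1/80

The OU SDE dX = -theta X dt + sigma dB admits the integrating factor exp(theta t): d(exp(theta t) X_t) = sigma exp(theta t) dB_t. Integrating from 0 to t gives X_t = x_0 * exp(-theta t) + sigma * int_0^t exp(-theta (t-s)) dB_s for any initial x_0. The Itô integral has variance (by the Itô isometry) sigma^2 * int_0^t exp(-2 theta (t - s)) ds = sigma^2 * (1 - exp(-2 theta t)) / (2 theta), independent of x_0.
With theta = 8/5, sigma = 1/5:
  Var(X_t) = (1/5)^2 * (1 - exp(-2*8/5 t)) / (2 * 8/5) = 1/80 - exp(-16*t/5)/80.
As t -> infinity, exp(-2*8/5 t) -> 0, so the stationary variance is sigma^2 / (2 theta) = 1/80.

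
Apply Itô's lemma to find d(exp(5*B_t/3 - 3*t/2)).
d(exp(5*B_t/3 - 3*t/2)) = (-exp(5*B_t/3 - 3*t/2)/9) dt + (5*exp(5*B_t/3 - 3*t/2)/3) dB_t

Itô's formula for f(t, x): d f(t, B_t) = (f_t + (1/2) f_xx) dt + f_x dB_t. Compute partials of f(t, x) = exp(-3*t/2 + 5*x/3):
  f_t(t,x)  = -3*exp(-3*t/2 + 5*x/3)/2
  f_x(t,x)  = 5*exp(-3*t/2 + 5*x/3)/3
  f_xx(t,x) = 25*exp(-3*t/2 + 5*x/3)/9
Assemble drift = f_t + (1/2) f_xx = -exp(-3*t/2 + 5*x/3)/9 and diffusion = f_x = 5*exp(-3*t/2 + 5*x/3)/3. Substituting x = B_t:
  d(exp(5*B_t/3 - 3*t/2)) = (-exp(5*B_t/3 - 3*t/2)/9) dt + (5*exp(5*B_t/3 - 3*t/2)/3) dB_t.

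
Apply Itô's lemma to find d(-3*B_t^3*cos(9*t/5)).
d(-3*B_t^3*cos(9*t/5)) = (9*B_t*(3*B_t^2*sin(9*t/5)/5 - cos(9*t/5))) dt + (-9*B_t^2*cos(9*t/5)) dB_t

Itô's formula for f(t, x): d f(t, B_t) = (f_t + (1/2) f_xx) dt + f_x dB_t. Compute partials of f(t, x) = -3*x^3*cos(9*t/5):
  f_t(t,x)  = 27*x^3*sin(9*t/5)/5
  f_x(t,x)  = -9*x^2*cos(9*t/5)
  f_xx(t,x) = -18*x*cos(9*t/5)
Assemble drift = f_t + (1/2) f_xx = 9*x*(3*x^2*sin(9*t/5)/5 - cos(9*t/5)) and diffusion = f_x = -9*x^2*cos(9*t/5). Substituting x = B_t:
  d(-3*B_t^3*cos(9*t/5)) = (9*B_t*(3*B_t^2*sin(9*t/5)/5 - cos(9*t/5))) dt + (-9*B_t^2*cos(9*t/5)) dB_t.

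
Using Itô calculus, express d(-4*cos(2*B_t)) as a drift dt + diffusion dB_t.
d(-4*cos(2*B_t)) = (8*cos(2*B_t)) dt + (8*sin(2*B_t)) dB_t

Itô's formula for f(B_t) gives d f(B_t) = f'(B_t) dB_t + (1/2) f''(B_t) dt. Compute derivatives of f(x) = -4*cos(2*x):
  f'(x)  = 8*sin(2*x)
  f''(x) = 16*cos(2*x)
Substitute x = B_t and multiply the f'' term by 1/2:
  drift     = (1/2) * (16*cos(2*x)) evaluated at B_t = 8*cos(2*B_t)
  diffusion = (8*sin(2*x)) evaluated at B_t = 8*sin(2*B_t)
Therefore d(-4*cos(2*B_t)) = (8*cos(2*B_t)) dt + (8*sin(2*B_t)) dB_t.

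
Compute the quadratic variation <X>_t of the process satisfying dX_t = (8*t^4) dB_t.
<X>_t = 64*t^9/9

For an Itô process dX_t = a(t) dt + b(t) dB_t, the quadratic variation is <X>_t = int_0^t b(s)^2 ds (the drift term does not contribute). Here b(s) = 8*s^4, so
  b(s)^2 = 64*s^8.
Integrating from 0 to t:
  <X>_t = int_0^t (64*s^8) ds = 64*t^9/9.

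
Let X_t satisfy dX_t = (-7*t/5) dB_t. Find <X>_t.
<X>_t = 49*t^3/75

For an Itô process dX_t = a(t) dt + b(t) dB_t, the quadratic variation is <X>_t = int_0^t b(s)^2 ds (the drift term does not contribute). Here b(s) = -7*s/5, so
  b(s)^2 = 49*s^2/25.
Integrating from 0 to t:
  <X>_t = int_0^t (49*s^2/25) ds = 49*t^3/75.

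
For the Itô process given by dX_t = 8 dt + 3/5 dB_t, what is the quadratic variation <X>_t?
<X>_t = 9*t/25

For an Itô process dX_t = a(t) dt + b(t) dB_t, the quadratic variation is <X>_t = int_0^t b(s)^2 ds (the drift term does not contribute). Here b(s) = 3/5, so
  b(s)^2 = 9/25.
Integrating from 0 to t:
  <X>_t = int_0^t (9/25) ds = 9*t/25.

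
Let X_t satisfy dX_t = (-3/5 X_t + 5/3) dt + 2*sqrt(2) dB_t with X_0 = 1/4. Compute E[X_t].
E[X_t] = 25/9 - 91*exp(-3*t/5)/36

Taking expectations and using E[dB_t] = 0, the mean m(t) = E[X_t] satisfies the ODE m'(t) = a m(t) + b with m(0) = x_0. With a = -3/5, b = 5/3, x_0 = 1/4, the solution is
  m(t) = x_0 * exp(a t) + (b/a) * (exp(a t) - 1)
       = (1/4) * exp((-3/5) t) + ((5/3)/(-3/5)) * (exp((-3/5) t) - 1)
       = 25/9 - 91*exp(-3*t/5)/36.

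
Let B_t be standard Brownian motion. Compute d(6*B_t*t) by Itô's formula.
d(6*B_t*t) = (6*B_t) dt + (6*t) dB_t

Itô's formula for f(t, x): d f(t, B_t) = (f_t + (1/2) f_xx) dt + f_x dB_t. Compute partials of f(t, x) = 6*t*x:
  f_t(t,x)  = 6*x
  f_x(t,x)  = 6*t
  f_xx(t,x) = 0
Assemble drift = f_t + (1/2) f_xx = 6*x and diffusion = f_x = 6*t. Substituting x = B_t:
  d(6*B_t*t) = (6*B_t) dt + (6*t) dB_t.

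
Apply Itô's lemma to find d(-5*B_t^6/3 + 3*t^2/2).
d(-5*B_t^6/3 + 3*t^2/2) = (-25*B_t^4 + 3*t) dt + (-10*B_t^5) dB_t

Itô's formula for f(t, x): d f(t, B_t) = (f_t + (1/2) f_xx) dt + f_x dB_t. Compute partials of f(t, x) = 3*t^2/2 - 5*x^6/3:
  f_t(t,x)  = 3*t
  f_x(t,x)  = -10*x^5
  f_xx(t,x) = -50*x^4
Assemble drift = f_t + (1/2) f_xx = 3*t - 25*x^4 and diffusion = f_x = -10*x^5. Substituting x = B_t:
  d(-5*B_t^6/3 + 3*t^2/2) = (-25*B_t^4 + 3*t) dt + (-10*B_t^5) dB_t.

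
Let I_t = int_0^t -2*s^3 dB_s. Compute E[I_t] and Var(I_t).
E[I_t] = 0; Var(I_t) = 4*t^7/7

The Itô integral of a deterministic integrand f(s) has mean 0 because each increment f(s) * (B_{s+ds} - B_s) has mean 0. By the Itô isometry:
  Var( int_0^t f(s) dB_s ) = E[ (int_0^t f(s) dB_s)^2 ] = int_0^t f(s)^2 ds.
Here f(s) = -2*s^3, so f(s)^2 = 4*s^6. Integrate:
  int_0^t (4*s^6) ds = 4*t^7/7.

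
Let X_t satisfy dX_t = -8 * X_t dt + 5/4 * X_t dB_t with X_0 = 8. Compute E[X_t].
E[X_t] = 8*exp(-8*t)

For GBM dX = mu X dt + sigma X dB with X_0 = x_0, apply Itô to Y = log X: dY = (mu - sigma^2/2) dt + sigma dB, so Y_t = log(x_0) + (mu - sigma^2/2) t + sigma B_t and hence X_t = x_0 * exp((mu - sigma^2/2) t + sigma B_t).
With mu = -8, sigma = 5/4, x_0 = 8, this gives:
  X_t = 8 * exp((-281/32) * t + (5/4) * B_t).
Since sigma*B_t ~ Normal(0, sigma^2 t), E[exp(sigma*B_t)] = exp(sigma^2 t / 2); so E[X_t] = x_0 * exp((mu - sigma^2/2) t) * exp(sigma^2 t / 2) = x_0 * exp(mu t) = 8*exp(-8*t).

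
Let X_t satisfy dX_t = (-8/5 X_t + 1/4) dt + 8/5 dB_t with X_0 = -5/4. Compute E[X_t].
E[X_t] = 5/32 - 45*exp(-8*t/5)/32

Taking expectations and using E[dB_t] = 0, the mean m(t) = E[X_t] satisfies the ODE m'(t) = a m(t) + b with m(0) = x_0. With a = -8/5, b = 1/4, x_0 = -5/4, the solution is
  m(t) = x_0 * exp(a t) + (b/a) * (exp(a t) - 1)
       = (-5/4) * exp((-8/5) t) + ((1/4)/(-8/5)) * (exp((-8/5) t) - 1)
       = 5/32 - 45*exp(-8*t/5)/32.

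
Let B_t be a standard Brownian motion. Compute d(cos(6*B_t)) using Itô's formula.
d(cos(6*B_t)) = (-18*cos(6*B_t)) dt + (-6*sin(6*B_t)) dB_t

Itô's formula for f(B_t) gives d f(B_t) = f'(B_t) dB_t + (1/2) f''(B_t) dt. Compute derivatives of f(x) = cos(6*x):
  f'(x)  = -6*sin(6*x)
  f''(x) = -36*cos(6*x)
Substitute x = B_t and multiply the f'' term by 1/2:
  drift     = (1/2) * (-36*cos(6*x)) evaluated at B_t = -18*cos(6*B_t)
  diffusion = (-6*sin(6*x)) evaluated at B_t = -6*sin(6*B_t)
Therefore d(cos(6*B_t)) = (-18*cos(6*B_t)) dt + (-6*sin(6*B_t)) dB_t.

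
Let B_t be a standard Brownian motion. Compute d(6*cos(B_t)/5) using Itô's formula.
d(6*cos(B_t)/5) = (-3*cos(B_t)/5) dt + (-6*sin(B_t)/5) dB_t

Itô's formula for f(B_t) gives d f(B_t) = f'(B_t) dB_t + (1/2) f''(B_t) dt. Compute derivatives of f(x) = 6*cos(x)/5:
  f'(x)  = -6*sin(x)/5
  f''(x) = -6*cos(x)/5
Substitute x = B_t and multiply the f'' term by 1/2:
  drift     = (1/2) * (-6*cos(x)/5) evaluated at B_t = -3*cos(B_t)/5
  diffusion = (-6*sin(x)/5) evaluated at B_t = -6*sin(B_t)/5
Therefore d(6*cos(B_t)/5) = (-3*cos(B_t)/5) dt + (-6*sin(B_t)/5) dB_t.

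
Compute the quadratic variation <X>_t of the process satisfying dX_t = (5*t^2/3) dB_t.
<X>_t = 5*t^5/9

For an Itô process dX_t = a(t) dt + b(t) dB_t, the quadratic variation is <X>_t = int_0^t b(s)^2 ds (the drift term does not contribute). Here b(s) = 5*s^2/3, so
  b(s)^2 = 25*s^4/9.
Integrating from 0 to t:
  <X>_t = int_0^t (25*s^4/9) ds = 5*t^5/9.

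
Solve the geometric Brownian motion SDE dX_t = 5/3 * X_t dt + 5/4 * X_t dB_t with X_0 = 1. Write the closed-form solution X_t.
X_t = 1 * exp((85/96) * t + (5/4) * B_t)

For GBM dX = mu X dt + sigma X dB with X_0 = x_0, apply Itô to Y = log X: dY = (mu - sigma^2/2) dt + sigma dB, so Y_t = log(x_0) + (mu - sigma^2/2) t + sigma B_t and hence X_t = x_0 * exp((mu - sigma^2/2) t + sigma B_t).
With mu = 5/3, sigma = 5/4, x_0 = 1, this gives:
  X_t = 1 * exp((85/96) * t + (5/4) * B_t).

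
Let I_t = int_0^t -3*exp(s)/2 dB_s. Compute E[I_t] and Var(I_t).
E[I_t] = 0; Var(I_t) = 9*exp(2*t)/8 - 9/8

The Itô integral of a deterministic integrand f(s) has mean 0 because each increment f(s) * (B_{s+ds} - B_s) has mean 0. By the Itô isometry:
  Var( int_0^t f(s) dB_s ) = E[ (int_0^t f(s) dB_s)^2 ] = int_0^t f(s)^2 ds.
Here f(s) = -3*exp(s)/2, so f(s)^2 = 9*exp(2*s)/4. Integrate:
  int_0^t (9*exp(2*s)/4) ds = 9*exp(2*t)/8 - 9/8.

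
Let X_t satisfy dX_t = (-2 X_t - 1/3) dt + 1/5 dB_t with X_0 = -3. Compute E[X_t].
E[X_t] = -1/6 - 17*exp(-2*t)/6

Taking expectations and using E[dB_t] = 0, the mean m(t) = E[X_t] satisfies the ODE m'(t) = a m(t) + b with m(0) = x_0. With a = -2, b = -1/3, x_0 = -3, the solution is
  m(t) = x_0 * exp(a t) + (b/a) * (exp(a t) - 1)
       = (-3) * exp((-2) t) + ((-1/3)/(-2)) * (exp((-2) t) - 1)
       = -1/6 - 17*exp(-2*t)/6.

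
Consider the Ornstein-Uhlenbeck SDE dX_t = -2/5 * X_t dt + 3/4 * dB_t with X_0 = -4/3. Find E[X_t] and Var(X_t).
E[X_t] = -4*exp(-2*t/5)/3; Var(X_t) = 45/64 - 45*exp(-4*t/5)/64

The OU SDE dX = -theta X dt + sigma dB admits the integrating factor exp(theta t): d(exp(theta t) X_t) = sigma exp(theta t) dB_t. Integrating from 0 to t:
  X_t = x_0 * exp(-theta t) + sigma * int_0^t exp(-theta (t-s)) dB_s.
The Itô integral has mean 0 and (by the Itô isometry) variance sigma^2 * int_0^t exp(-2 theta (t - s)) ds = sigma^2 * (1 - exp(-2 theta t)) / (2 theta).
With theta = 2/5, sigma = 3/4, x_0 = -4/3:
  E[X_t] = -4/3 * exp(-2/5 t) = -4*exp(-2*t/5)/3
  Var(X_t) = (3/4)^2 * (1 - exp(-2*2/5 t)) / (2 * 2/5) = 45/64 - 45*exp(-4*t/5)/64.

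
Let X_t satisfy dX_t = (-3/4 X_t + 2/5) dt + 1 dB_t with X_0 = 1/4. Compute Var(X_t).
Var(X_t) = 2/3 - 2*exp(-3*t/2)/3

The variance V(t) = Var(X_t) satisfies V'(t) = 2 a V(t) + c^2 with V(0) = 0 (drift coefficient is linear in X, diffusion is constant). With a = -3/4, c = 1, the solution is
  V(t) = (c^2 / (2 a)) * (exp(2 a t) - 1)
       = (1^2 / (2*(-3/4))) * (exp((-3/2) t) - 1)
       = 2/3 - 2*exp(-3*t/2)/3.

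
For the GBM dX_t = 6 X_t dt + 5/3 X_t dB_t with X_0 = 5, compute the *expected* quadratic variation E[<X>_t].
E[<X>_t] = 625*exp(133*t/9)/133 - 625/133

<X>_t = int_0^t ((5/3) * X_s)^2 ds. Taking expectation inside the integral: E[<X>_t] = (5/3)^2 * int_0^t E[X_s^2] ds. For GBM, E[X_s^2] = x_0^2 * exp((2 mu + sigma^2) s). Integrating:
  E[<X>_t] = (5/3)^2 * 5^2 * (exp((2*6 + (5/3)^2) t) - 1) / (2*6 + (5/3)^2)
           = (5/3)^2 * 5^2 * (exp((133/9) t) - 1) / (133/9) = 625*exp(133*t/9)/133 - 625/133.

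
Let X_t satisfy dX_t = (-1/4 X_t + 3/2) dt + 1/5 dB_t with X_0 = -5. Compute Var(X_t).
Var(X_t) = 2/25 - 2*exp(-t/2)/25

The variance V(t) = Var(X_t) satisfies V'(t) = 2 a V(t) + c^2 with V(0) = 0 (drift coefficient is linear in X, diffusion is constant). With a = -1/4, c = 1/5, the solution is
  V(t) = (c^2 / (2 a)) * (exp(2 a t) - 1)
       = ((1/5)^2 / (2*(-1/4))) * (exp((-1/2) t) - 1)
       = 2/25 - 2*exp(-t/2)/25.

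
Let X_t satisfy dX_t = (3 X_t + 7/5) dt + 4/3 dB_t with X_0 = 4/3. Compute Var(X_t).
Var(X_t) = 8*exp(6*t)/27 - 8/27

The variance V(t) = Var(X_t) satisfies V'(t) = 2 a V(t) + c^2 with V(0) = 0 (drift coefficient is linear in X, diffusion is constant). With a = 3, c = 4/3, the solution is
  V(t) = (c^2 / (2 a)) * (exp(2 a t) - 1)
       = ((4/3)^2 / (2*3)) * (exp(6 t) - 1)
       = 8*exp(6*t)/27 - 8/27.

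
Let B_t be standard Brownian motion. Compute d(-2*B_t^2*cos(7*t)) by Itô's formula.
d(-2*B_t^2*cos(7*t)) = (14*B_t^2*sin(7*t) - 2*cos(7*t)) dt + (-4*B_t*cos(7*t)) dB_t

Itô's formula for f(t, x): d f(t, B_t) = (f_t + (1/2) f_xx) dt + f_x dB_t. Compute partials of f(t, x) = -2*x^2*cos(7*t):
  f_t(t,x)  = 14*x^2*sin(7*t)
  f_x(t,x)  = -4*x*cos(7*t)
  f_xx(t,x) = -4*cos(7*t)
Assemble drift = f_t + (1/2) f_xx = 14*x^2*sin(7*t) - 2*cos(7*t) and diffusion = f_x = -4*x*cos(7*t). Substituting x = B_t:
  d(-2*B_t^2*cos(7*t)) = (14*B_t^2*sin(7*t) - 2*cos(7*t)) dt + (-4*B_t*cos(7*t)) dB_t.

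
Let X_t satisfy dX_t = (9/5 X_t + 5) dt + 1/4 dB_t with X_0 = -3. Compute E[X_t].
E[X_t] = -2*exp(9*t/5)/9 - 25/9

Taking expectations and using E[dB_t] = 0, the mean m(t) = E[X_t] satisfies the ODE m'(t) = a m(t) + b with m(0) = x_0. With a = 9/5, b = 5, x_0 = -3, the solution is
  m(t) = x_0 * exp(a t) + (b/a) * (exp(a t) - 1)
       = (-3) * exp((9/5) t) + (5/(9/5)) * (exp((9/5) t) - 1)
       = -2*exp(9*t/5)/9 - 25/9.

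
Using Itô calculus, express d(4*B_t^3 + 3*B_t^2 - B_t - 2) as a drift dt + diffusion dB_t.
d(4*B_t^3 + 3*B_t^2 - B_t - 2) = (12*B_t + 3) dt + (12*B_t^2 + 6*B_t - 1) dB_t

Itô's formula for f(B_t) gives d f(B_t) = f'(B_t) dB_t + (1/2) f''(B_t) dt. Compute derivatives of f(x) = 4*x^3 + 3*x^2 - x - 2:
  f'(x)  = 12*x^2 + 6*x - 1
  f''(x) = 24*x + 6
Substitute x = B_t and multiply the f'' term by 1/2:
  drift     = (1/2) * (24*x + 6) evaluated at B_t = 12*B_t + 3
  diffusion = (12*x^2 + 6*x - 1) evaluated at B_t = 12*B_t^2 + 6*B_t - 1
Therefore d(4*B_t^3 + 3*B_t^2 - B_t - 2) = (12*B_t + 3) dt + (12*B_t^2 + 6*B_t - 1) dB_t.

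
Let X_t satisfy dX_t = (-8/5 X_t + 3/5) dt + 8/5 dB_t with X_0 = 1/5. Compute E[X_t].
E[X_t] = 3/8 - 7*exp(-8*t/5)/40

Taking expectations and using E[dB_t] = 0, the mean m(t) = E[X_t] satisfies the ODE m'(t) = a m(t) + b with m(0) = x_0. With a = -8/5, b = 3/5, x_0 = 1/5, the solution is
  m(t) = x_0 * exp(a t) + (b/a) * (exp(a t) - 1)
       = (1/5) * exp((-8/5) t) + ((3/5)/(-8/5)) * (exp((-8/5) t) - 1)
       = 3/8 - 7*exp(-8*t/5)/40.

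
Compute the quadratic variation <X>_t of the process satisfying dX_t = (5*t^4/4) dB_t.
<X>_t = 25*t^9/144

For an Itô process dX_t = a(t) dt + b(t) dB_t, the quadratic variation is <X>_t = int_0^t b(s)^2 ds (the drift term does not contribute). Here b(s) = 5*s^4/4, so
  b(s)^2 = 25*s^8/16.
Integrating from 0 to t:
  <X>_t = int_0^t (25*s^8/16) ds = 25*t^9/144.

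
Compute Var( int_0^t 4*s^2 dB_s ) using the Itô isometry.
Var = 16*t^5/5

The Itô integral of a deterministic integrand f(s) has mean 0 because each increment f(s) * (B_{s+ds} - B_s) has mean 0. By the Itô isometry:
  Var( int_0^t f(s) dB_s ) = E[ (int_0^t f(s) dB_s)^2 ] = int_0^t f(s)^2 ds.
Here f(s) = 4*s^2, so f(s)^2 = 16*s^4. Integrate:
  int_0^t (16*s^4) ds = 16*t^5/5.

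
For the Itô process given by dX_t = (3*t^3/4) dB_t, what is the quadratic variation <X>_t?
<X>_t = 9*t^7/112

For an Itô process dX_t = a(t) dt + b(t) dB_t, the quadratic variation is <X>_t = int_0^t b(s)^2 ds (the drift term does not contribute). Here b(s) = 3*s^3/4, so
  b(s)^2 = 9*s^6/16.
Integrating from 0 to t:
  <X>_t = int_0^t (9*s^6/16) ds = 9*t^7/112.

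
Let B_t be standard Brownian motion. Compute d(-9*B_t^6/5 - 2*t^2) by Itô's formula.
d(-9*B_t^6/5 - 2*t^2) = (-27*B_t^4 - 4*t) dt + (-54*B_t^5/5) dB_t

Itô's formula for f(t, x): d f(t, B_t) = (f_t + (1/2) f_xx) dt + f_x dB_t. Compute partials of f(t, x) = -2*t^2 - 9*x^6/5:
  f_t(t,x)  = -4*t
  f_x(t,x)  = -54*x^5/5
  f_xx(t,x) = -54*x^4
Assemble drift = f_t + (1/2) f_xx = -4*t - 27*x^4 and diffusion = f_x = -54*x^5/5. Substituting x = B_t:
  d(-9*B_t^6/5 - 2*t^2) = (-27*B_t^4 - 4*t) dt + (-54*B_t^5/5) dB_t.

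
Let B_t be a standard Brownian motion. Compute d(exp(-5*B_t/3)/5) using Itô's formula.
d(exp(-5*B_t/3)/5) = (5*exp(-5*B_t/3)/18) dt + (-exp(-5*B_t/3)/3) dB_t

Itô's formula for f(B_t) gives d f(B_t) = f'(B_t) dB_t + (1/2) f''(B_t) dt. Compute derivatives of f(x) = exp(-5*x/3)/5:
  f'(x)  = -exp(-5*x/3)/3
  f''(x) = 5*exp(-5*x/3)/9
Substitute x = B_t and multiply the f'' term by 1/2:
  drift     = (1/2) * (5*exp(-5*x/3)/9) evaluated at B_t = 5*exp(-5*B_t/3)/18
  diffusion = (-exp(-5*x/3)/3) evaluated at B_t = -exp(-5*B_t/3)/3
Therefore d(exp(-5*B_t/3)/5) = (5*exp(-5*B_t/3)/18) dt + (-exp(-5*B_t/3)/3) dB_t.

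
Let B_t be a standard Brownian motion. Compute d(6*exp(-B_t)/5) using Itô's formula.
d(6*exp(-B_t)/5) = (3*exp(-B_t)/5) dt + (-6*exp(-B_t)/5) dB_t

Itô's formula for f(B_t) gives d f(B_t) = f'(B_t) dB_t + (1/2) f''(B_t) dt. Compute derivatives of f(x) = 6*exp(-x)/5:
  f'(x)  = -6*exp(-x)/5
  f''(x) = 6*exp(-x)/5
Substitute x = B_t and multiply the f'' term by 1/2:
  drift     = (1/2) * (6*exp(-x)/5) evaluated at B_t = 3*exp(-B_t)/5
  diffusion = (-6*exp(-x)/5) evaluated at B_t = -6*exp(-B_t)/5
Therefore d(6*exp(-B_t)/5) = (3*exp(-B_t)/5) dt + (-6*exp(-B_t)/5) dB_t.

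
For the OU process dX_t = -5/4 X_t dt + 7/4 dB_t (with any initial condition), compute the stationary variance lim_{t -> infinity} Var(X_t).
lim Var(X_t) = 49/40

The OU SDE dX = -theta X dt + sigma dB admits the integrating factor exp(theta t): d(exp(theta t) X_t) = sigma exp(theta t) dB_t. Integrating from 0 to t gives X_t = x_0 * exp(-theta t) + sigma * int_0^t exp(-theta (t-s)) dB_s for any initial x_0. The Itô integral has variance (by the Itô isometry) sigma^2 * int_0^t exp(-2 theta (t - s)) ds = sigma^2 * (1 - exp(-2 theta t)) / (2 theta), independent of x_0.
With theta = 5/4, sigma = 7/4:
  Var(X_t) = (7/4)^2 * (1 - exp(-2*5/4 t)) / (2 * 5/4) = 49/40 - 49*exp(-5*t/2)/40.
As t -> infinity, exp(-2*5/4 t) -> 0, so the stationary variance is sigma^2 / (2 theta) = 49/40.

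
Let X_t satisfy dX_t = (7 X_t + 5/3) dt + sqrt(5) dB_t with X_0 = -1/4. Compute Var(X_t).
Var(X_t) = 5*exp(14*t)/14 - 5/14

The variance V(t) = Var(X_t) satisfies V'(t) = 2 a V(t) + c^2 with V(0) = 0 (drift coefficient is linear in X, diffusion is constant). With a = 7, c = sqrt(5), the solution is
  V(t) = (c^2 / (2 a)) * (exp(2 a t) - 1)
       = (sqrt(5)^2 / (2*7)) * (exp(14 t) - 1)
       = 5*exp(14*t)/14 - 5/14.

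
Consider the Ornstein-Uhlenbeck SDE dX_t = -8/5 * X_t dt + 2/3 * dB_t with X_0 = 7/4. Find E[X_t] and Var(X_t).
E[X_t] = 7*exp(-8*t/5)/4; Var(X_t) = 5/36 - 5*exp(-16*t/5)/36

The OU SDE dX = -theta X dt + sigma dB admits the integrating factor exp(theta t): d(exp(theta t) X_t) = sigma exp(theta t) dB_t. Integrating from 0 to t:
  X_t = x_0 * exp(-theta t) + sigma * int_0^t exp(-theta (t-s)) dB_s.
The Itô integral has mean 0 and (by the Itô isometry) variance sigma^2 * int_0^t exp(-2 theta (t - s)) ds = sigma^2 * (1 - exp(-2 theta t)) / (2 theta).
With theta = 8/5, sigma = 2/3, x_0 = 7/4:
  E[X_t] = 7/4 * exp(-8/5 t) = 7*exp(-8*t/5)/4
  Var(X_t) = (2/3)^2 * (1 - exp(-2*8/5 t)) / (2 * 8/5) = 5/36 - 5*exp(-16*t/5)/36.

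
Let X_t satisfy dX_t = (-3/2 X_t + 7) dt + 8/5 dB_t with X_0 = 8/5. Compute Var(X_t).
Var(X_t) = 64/75 - 64*exp(-3*t)/75

The variance V(t) = Var(X_t) satisfies V'(t) = 2 a V(t) + c^2 with V(0) = 0 (drift coefficient is linear in X, diffusion is constant). With a = -3/2, c = 8/5, the solution is
  V(t) = (c^2 / (2 a)) * (exp(2 a t) - 1)
       = ((8/5)^2 / (2*(-3/2))) * (exp((-3) t) - 1)
       = 64/75 - 64*exp(-3*t)/75.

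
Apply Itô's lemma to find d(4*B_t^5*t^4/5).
d(4*B_t^5*t^4/5) = (B_t^3*t^3*(16*B_t^2/5 + 8*t)) dt + (4*B_t^4*t^4) dB_t

Itô's formula for f(t, x): d f(t, B_t) = (f_t + (1/2) f_xx) dt + f_x dB_t. Compute partials of f(t, x) = 4*t^4*x^5/5:
  f_t(t,x)  = 16*t^3*x^5/5
  f_x(t,x)  = 4*t^4*x^4
  f_xx(t,x) = 16*t^4*x^3
Assemble drift = f_t + (1/2) f_xx = t^3*x^3*(8*t + 16*x^2/5) and diffusion = f_x = 4*t^4*x^4. Substituting x = B_t:
  d(4*B_t^5*t^4/5) = (B_t^3*t^3*(16*B_t^2/5 + 8*t)) dt + (4*B_t^4*t^4) dB_t.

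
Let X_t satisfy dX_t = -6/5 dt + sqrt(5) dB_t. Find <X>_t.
<X>_t = 5*t

For an Itô process dX_t = a(t) dt + b(t) dB_t, the quadratic variation is <X>_t = int_0^t b(s)^2 ds (the drift term does not contribute). Here b(s) = sqrt(5), so
  b(s)^2 = 5.
Integrating from 0 to t:
  <X>_t = int_0^t (5) ds = 5*t.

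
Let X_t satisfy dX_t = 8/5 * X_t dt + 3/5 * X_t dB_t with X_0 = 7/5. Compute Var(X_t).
Var(X_t) = 49*(exp(9*t/25) - 1)*exp(16*t/5)/25

For GBM dX = mu X dt + sigma X dB with X_0 = x_0, apply Itô to Y = log X: dY = (mu - sigma^2/2) dt + sigma dB, so Y_t = log(x_0) + (mu - sigma^2/2) t + sigma B_t and hence X_t = x_0 * exp((mu - sigma^2/2) t + sigma B_t).
With mu = 8/5, sigma = 3/5, x_0 = 7/5, this gives:
  X_t = 7/5 * exp((71/50) * t + (3/5) * B_t).
Since sigma*B_t ~ Normal(0, sigma^2 t), E[exp(sigma*B_t)] = exp(sigma^2 t / 2); so E[X_t] = x_0 * exp((mu - sigma^2/2) t) * exp(sigma^2 t / 2) = x_0 * exp(mu t) = 7*exp(8*t/5)/5.
Var(X_t) = E[X_t^2] - (E[X_t])^2 = x_0^2 * exp(2 mu t) * (exp(sigma^2 t) - 1) = 49*(exp(9*t/25) - 1)*exp(16*t/5)/25.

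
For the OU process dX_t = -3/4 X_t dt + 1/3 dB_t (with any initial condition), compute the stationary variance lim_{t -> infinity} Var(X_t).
lim Var(X_t) = 2/27

The OU SDE dX = -theta X dt + sigma dB admits the integrating factor exp(theta t): d(exp(theta t) X_t) = sigma exp(theta t) dB_t. Integrating from 0 to t gives X_t = x_0 * exp(-theta t) + sigma * int_0^t exp(-theta (t-s)) dB_s for any initial x_0. The Itô integral has variance (by the Itô isometry) sigma^2 * int_0^t exp(-2 theta (t - s)) ds = sigma^2 * (1 - exp(-2 theta t)) / (2 theta), independent of x_0.
With theta = 3/4, sigma = 1/3:
  Var(X_t) = (1/3)^2 * (1 - exp(-2*3/4 t)) / (2 * 3/4) = 2/27 - 2*exp(-3*t/2)/27.
As t -> infinity, exp(-2*3/4 t) -> 0, so the stationary variance is sigma^2 / (2 theta) = 2/27.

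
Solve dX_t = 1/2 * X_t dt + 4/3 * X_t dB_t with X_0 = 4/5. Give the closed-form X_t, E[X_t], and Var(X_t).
X_t = 4/5 * exp((-7/18) t + (4/3) B_t); E[X_t] = 4*exp(t/2)/5; Var(X_t) = 16*(exp(16*t/9) - 1)*exp(t)/25

For GBM dX = mu X dt + sigma X dB with X_0 = x_0, apply Itô to Y = log X: dY = (mu - sigma^2/2) dt + sigma dB, so Y_t = log(x_0) + (mu - sigma^2/2) t + sigma B_t and hence X_t = x_0 * exp((mu - sigma^2/2) t + sigma B_t).
With mu = 1/2, sigma = 4/3, x_0 = 4/5, this gives:
  X_t = 4/5 * exp((-7/18) * t + (4/3) * B_t).
Since sigma*B_t ~ Normal(0, sigma^2 t), E[exp(sigma*B_t)] = exp(sigma^2 t / 2); so E[X_t] = x_0 * exp((mu - sigma^2/2) t) * exp(sigma^2 t / 2) = x_0 * exp(mu t) = 4*exp(t/2)/5.
Var(X_t) = E[X_t^2] - (E[X_t])^2 = x_0^2 * exp(2 mu t) * (exp(sigma^2 t) - 1) = 16*(exp(16*t/9) - 1)*exp(t)/25.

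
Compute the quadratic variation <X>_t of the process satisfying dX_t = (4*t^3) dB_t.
<X>_t = 16*t^7/7

For an Itô process dX_t = a(t) dt + b(t) dB_t, the quadratic variation is <X>_t = int_0^t b(s)^2 ds (the drift term does not contribute). Here b(s) = 4*s^3, so
  b(s)^2 = 16*s^6.
Integrating from 0 to t:
  <X>_t = int_0^t (16*s^6) ds = 16*t^7/7.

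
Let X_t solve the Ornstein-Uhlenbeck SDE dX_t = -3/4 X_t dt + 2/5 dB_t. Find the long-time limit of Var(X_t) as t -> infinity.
lim Var(X_t) = 8/75

The OU SDE dX = -theta X dt + sigma dB admits the integrating factor exp(theta t): d(exp(theta t) X_t) = sigma exp(theta t) dB_t. Integrating from 0 to t gives X_t = x_0 * exp(-theta t) + sigma * int_0^t exp(-theta (t-s)) dB_s for any initial x_0. The Itô integral has variance (by the Itô isometry) sigma^2 * int_0^t exp(-2 theta (t - s)) ds = sigma^2 * (1 - exp(-2 theta t)) / (2 theta), independent of x_0.
With theta = 3/4, sigma = 2/5:
  Var(X_t) = (2/5)^2 * (1 - exp(-2*3/4 t)) / (2 * 3/4) = 8/75 - 8*exp(-3*t/2)/75.
As t -> infinity, exp(-2*3/4 t) -> 0, so the stationary variance is sigma^2 / (2 theta) = 8/75.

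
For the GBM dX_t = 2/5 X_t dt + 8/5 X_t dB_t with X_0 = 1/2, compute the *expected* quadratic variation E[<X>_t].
E[<X>_t] = 4*exp(84*t/25)/21 - 4/21

<X>_t = int_0^t ((8/5) * X_s)^2 ds. Taking expectation inside the integral: E[<X>_t] = (8/5)^2 * int_0^t E[X_s^2] ds. For GBM, E[X_s^2] = x_0^2 * exp((2 mu + sigma^2) s). Integrating:
  E[<X>_t] = (8/5)^2 * (1/2)^2 * (exp((2*(2/5) + (8/5)^2) t) - 1) / (2*(2/5) + (8/5)^2)
           = (8/5)^2 * (1/2)^2 * (exp((84/25) t) - 1) / (84/25) = 4*exp(84*t/25)/21 - 4/21.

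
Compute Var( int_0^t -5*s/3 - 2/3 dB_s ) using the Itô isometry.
Var = t*(25*t^2 + 30*t + 12)/27

The Itô integral of a deterministic integrand f(s) has mean 0 because each increment f(s) * (B_{s+ds} - B_s) has mean 0. By the Itô isometry:
  Var( int_0^t f(s) dB_s ) = E[ (int_0^t f(s) dB_s)^2 ] = int_0^t f(s)^2 ds.
Here f(s) = -5*s/3 - 2/3, so f(s)^2 = (5*s + 2)^2/9. Integrate:
  int_0^t ((5*s + 2)^2/9) ds = t*(25*t^2 + 30*t + 12)/27.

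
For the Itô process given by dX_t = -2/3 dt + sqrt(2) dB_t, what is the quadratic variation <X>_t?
<X>_t = 2*t

For an Itô process dX_t = a(t) dt + b(t) dB_t, the quadratic variation is <X>_t = int_0^t b(s)^2 ds (the drift term does not contribute). Here b(s) = sqrt(2), so
  b(s)^2 = 2.
Integrating from 0 to t:
  <X>_t = int_0^t (2) ds = 2*t.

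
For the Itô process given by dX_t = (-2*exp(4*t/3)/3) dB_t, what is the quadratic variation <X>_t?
<X>_t = exp(8*t/3)/6 - 1/6

For an Itô process dX_t = a(t) dt + b(t) dB_t, the quadratic variation is <X>_t = int_0^t b(s)^2 ds (the drift term does not contribute). Here b(s) = -2*exp(4*s/3)/3, so
  b(s)^2 = 4*exp(8*s/3)/9.
Integrating from 0 to t:
  <X>_t = int_0^t (4*exp(8*s/3)/9) ds = exp(8*t/3)/6 - 1/6.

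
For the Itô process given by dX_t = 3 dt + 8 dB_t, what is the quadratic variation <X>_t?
<X>_t = 64*t

For an Itô process dX_t = a(t) dt + b(t) dB_t, the quadratic variation is <X>_t = int_0^t b(s)^2 ds (the drift term does not contribute). Here b(s) = 8, so
  b(s)^2 = 64.
Integrating from 0 to t:
  <X>_t = int_0^t (64) ds = 64*t.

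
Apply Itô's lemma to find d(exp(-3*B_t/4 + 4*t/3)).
d(exp(-3*B_t/4 + 4*t/3)) = (155*exp(-3*B_t/4 + 4*t/3)/96) dt + (-3*exp(-3*B_t/4 + 4*t/3)/4) dB_t

Itô's formula for f(t, x): d f(t, B_t) = (f_t + (1/2) f_xx) dt + f_x dB_t. Compute partials of f(t, x) = exp(4*t/3 - 3*x/4):
  f_t(t,x)  = 4*exp(4*t/3 - 3*x/4)/3
  f_x(t,x)  = -3*exp(4*t/3 - 3*x/4)/4
  f_xx(t,x) = 9*exp(4*t/3 - 3*x/4)/16
Assemble drift = f_t + (1/2) f_xx = 155*exp(4*t/3 - 3*x/4)/96 and diffusion = f_x = -3*exp(4*t/3 - 3*x/4)/4. Substituting x = B_t:
  d(exp(-3*B_t/4 + 4*t/3)) = (155*exp(-3*B_t/4 + 4*t/3)/96) dt + (-3*exp(-3*B_t/4 + 4*t/3)/4) dB_t.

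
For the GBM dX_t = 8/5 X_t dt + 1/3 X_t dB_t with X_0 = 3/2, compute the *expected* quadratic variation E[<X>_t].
E[<X>_t] = 45*exp(149*t/45)/596 - 45/596

<X>_t = int_0^t ((1/3) * X_s)^2 ds. Taking expectation inside the integral: E[<X>_t] = (1/3)^2 * int_0^t E[X_s^2] ds. For GBM, E[X_s^2] = x_0^2 * exp((2 mu + sigma^2) s). Integrating:
  E[<X>_t] = (1/3)^2 * (3/2)^2 * (exp((2*(8/5) + (1/3)^2) t) - 1) / (2*(8/5) + (1/3)^2)
           = (1/3)^2 * (3/2)^2 * (exp((149/45) t) - 1) / (149/45) = 45*exp(149*t/45)/596 - 45/596.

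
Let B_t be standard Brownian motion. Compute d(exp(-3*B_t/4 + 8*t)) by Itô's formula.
d(exp(-3*B_t/4 + 8*t)) = (265*exp(-3*B_t/4 + 8*t)/32) dt + (-3*exp(-3*B_t/4 + 8*t)/4) dB_t

Itô's formula for f(t, x): d f(t, B_t) = (f_t + (1/2) f_xx) dt + f_x dB_t. Compute partials of f(t, x) = exp(8*t - 3*x/4):
  f_t(t,x)  = 8*exp(8*t - 3*x/4)
  f_x(t,x)  = -3*exp(8*t - 3*x/4)/4
  f_xx(t,x) = 9*exp(8*t - 3*x/4)/16
Assemble drift = f_t + (1/2) f_xx = 265*exp(8*t - 3*x/4)/32 and diffusion = f_x = -3*exp(8*t - 3*x/4)/4. Substituting x = B_t:
  d(exp(-3*B_t/4 + 8*t)) = (265*exp(-3*B_t/4 + 8*t)/32) dt + (-3*exp(-3*B_t/4 + 8*t)/4) dB_t.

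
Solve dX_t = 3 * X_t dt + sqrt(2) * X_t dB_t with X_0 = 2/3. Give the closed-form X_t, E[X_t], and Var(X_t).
X_t = 2/3 * exp((2) t + (sqrt(2)) B_t); E[X_t] = 2*exp(3*t)/3; Var(X_t) = 4*(exp(2*t) - 1)*exp(6*t)/9

For GBM dX = mu X dt + sigma X dB with X_0 = x_0, apply Itô to Y = log X: dY = (mu - sigma^2/2) dt + sigma dB, so Y_t = log(x_0) + (mu - sigma^2/2) t + sigma B_t and hence X_t = x_0 * exp((mu - sigma^2/2) t + sigma B_t).
With mu = 3, sigma = sqrt(2), x_0 = 2/3, this gives:
  X_t = 2/3 * exp((2) * t + (sqrt(2)) * B_t).
Since sigma*B_t ~ Normal(0, sigma^2 t), E[exp(sigma*B_t)] = exp(sigma^2 t / 2); so E[X_t] = x_0 * exp((mu - sigma^2/2) t) * exp(sigma^2 t / 2) = x_0 * exp(mu t) = 2*exp(3*t)/3.
Var(X_t) = E[X_t^2] - (E[X_t])^2 = x_0^2 * exp(2 mu t) * (exp(sigma^2 t) - 1) = 4*(exp(2*t) - 1)*exp(6*t)/9.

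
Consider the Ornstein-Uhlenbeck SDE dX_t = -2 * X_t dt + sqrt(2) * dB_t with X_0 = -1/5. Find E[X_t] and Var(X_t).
E[X_t] = -exp(-2*t)/5; Var(X_t) = 1/2 - exp(-4*t)/2

The OU SDE dX = -theta X dt + sigma dB admits the integrating factor exp(theta t): d(exp(theta t) X_t) = sigma exp(theta t) dB_t. Integrating from 0 to t:
  X_t = x_0 * exp(-theta t) + sigma * int_0^t exp(-theta (t-s)) dB_s.
The Itô integral has mean 0 and (by the Itô isometry) variance sigma^2 * int_0^t exp(-2 theta (t - s)) ds = sigma^2 * (1 - exp(-2 theta t)) / (2 theta).
With theta = 2, sigma = sqrt(2), x_0 = -1/5:
  E[X_t] = -1/5 * exp(-2 t) = -exp(-2*t)/5
  Var(X_t) = (sqrt(2))^2 * (1 - exp(-2*2 t)) / (2 * 2) = 1/2 - exp(-4*t)/2.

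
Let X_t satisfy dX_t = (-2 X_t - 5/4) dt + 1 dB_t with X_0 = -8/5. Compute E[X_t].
E[X_t] = -5/8 - 39*exp(-2*t)/40

Taking expectations and using E[dB_t] = 0, the mean m(t) = E[X_t] satisfies the ODE m'(t) = a m(t) + b with m(0) = x_0. With a = -2, b = -5/4, x_0 = -8/5, the solution is
  m(t) = x_0 * exp(a t) + (b/a) * (exp(a t) - 1)
       = (-8/5) * exp((-2) t) + ((-5/4)/(-2)) * (exp((-2) t) - 1)
       = -5/8 - 39*exp(-2*t)/40.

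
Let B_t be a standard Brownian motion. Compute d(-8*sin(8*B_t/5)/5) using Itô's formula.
d(-8*sin(8*B_t/5)/5) = (256*sin(8*B_t/5)/125) dt + (-64*cos(8*B_t/5)/25) dB_t

Itô's formula for f(B_t) gives d f(B_t) = f'(B_t) dB_t + (1/2) f''(B_t) dt. Compute derivatives of f(x) = -8*sin(8*x/5)/5:
  f'(x)  = -64*cos(8*x/5)/25
  f''(x) = 512*sin(8*x/5)/125
Substitute x = B_t and multiply the f'' term by 1/2:
  drift     = (1/2) * (512*sin(8*x/5)/125) evaluated at B_t = 256*sin(8*B_t/5)/125
  diffusion = (-64*cos(8*x/5)/25) evaluated at B_t = -64*cos(8*B_t/5)/25
Therefore d(-8*sin(8*B_t/5)/5) = (256*sin(8*B_t/5)/125) dt + (-64*cos(8*B_t/5)/25) dB_t.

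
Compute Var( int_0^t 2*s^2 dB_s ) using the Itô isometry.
Var = 4*t^5/5

The Itô integral of a deterministic integrand f(s) has mean 0 because each increment f(s) * (B_{s+ds} - B_s) has mean 0. By the Itô isometry:
  Var( int_0^t f(s) dB_s ) = E[ (int_0^t f(s) dB_s)^2 ] = int_0^t f(s)^2 ds.
Here f(s) = 2*s^2, so f(s)^2 = 4*s^4. Integrate:
  int_0^t (4*s^4) ds = 4*t^5/5.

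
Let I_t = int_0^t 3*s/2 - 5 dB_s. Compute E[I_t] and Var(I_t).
E[I_t] = 0; Var(I_t) = t*(3*t^2 - 30*t + 100)/4

The Itô integral of a deterministic integrand f(s) has mean 0 because each increment f(s) * (B_{s+ds} - B_s) has mean 0. By the Itô isometry:
  Var( int_0^t f(s) dB_s ) = E[ (int_0^t f(s) dB_s)^2 ] = int_0^t f(s)^2 ds.
Here f(s) = 3*s/2 - 5, so f(s)^2 = (3*s - 10)^2/4. Integrate:
  int_0^t ((3*s - 10)^2/4) ds = t*(3*t^2 - 30*t + 100)/4.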